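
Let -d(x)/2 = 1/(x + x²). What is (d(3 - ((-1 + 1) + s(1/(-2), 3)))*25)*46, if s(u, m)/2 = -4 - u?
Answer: -230/11 ≈ -20.909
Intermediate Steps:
s(u, m) = -8 - 2*u (s(u, m) = 2*(-4 - u) = -8 - 2*u)
d(x) = -2/(x + x²)
(d(3 - ((-1 + 1) + s(1/(-2), 3)))*25)*46 = (-2/((3 - ((-1 + 1) + (-8 - 2/(-2))))*(1 + (3 - ((-1 + 1) + (-8 - 2/(-2))))))*25)*46 = (-2/((3 - (0 + (-8 - 2*(-½))))*(1 + (3 - (0 + (-8 - 2*(-½))))))*25)*46 = (-2/((3 - (0 + (-8 + 1)))*(1 + (3 - (0 + (-8 + 1)))))*25)*46 = (-2/((3 - (0 - 7))*(1 + (3 - (0 - 7))))*25)*46 = (-2/((3 - 1*(-7))*(1 + (3 - 1*(-7))))*25)*46 = (-2/((3 + 7)*(1 + (3 + 7)))*25)*46 = (-2/(10*(1 + 10))*25)*46 = (-2*⅒/11*25)*46 = (-2*⅒*1/11*25)*46 = -1/55*25*46 = -5/11*46 = -230/11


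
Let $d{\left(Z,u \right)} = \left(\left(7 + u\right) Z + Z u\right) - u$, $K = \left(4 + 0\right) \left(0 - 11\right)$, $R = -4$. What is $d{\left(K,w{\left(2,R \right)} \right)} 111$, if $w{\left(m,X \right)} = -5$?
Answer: $15207$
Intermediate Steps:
$K = -44$ ($K = 4 \left(-11\right) = -44$)
$d{\left(Z,u \right)} = - u + Z u + Z \left(7 + u\right)$ ($d{\left(Z,u \right)} = \left(Z \left(7 + u\right) + Z u\right) - u = \left(Z u + Z \left(7 + u\right)\right) - u = - u + Z u + Z \left(7 + u\right)$)
$d{\left(K,w{\left(2,R \right)} \right)} 111 = \left(\left(-1\right) \left(-5\right) + 7 \left(-44\right) + 2 \left(-44\right) \left(-5\right)\right) 111 = \left(5 - 308 + 440\right) 111 = 137 \cdot 111 = 15207$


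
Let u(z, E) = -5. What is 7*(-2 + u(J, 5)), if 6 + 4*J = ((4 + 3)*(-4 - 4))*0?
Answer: -49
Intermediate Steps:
J = -3/2 (J = -3/2 + (((4 + 3)*(-4 - 4))*0)/4 = -3/2 + ((7*(-8))*0)/4 = -3/2 + (-56*0)/4 = -3/2 + (¼)*0 = -3/2 + 0 = -3/2 ≈ -1.5000)
7*(-2 + u(J, 5)) = 7*(-2 - 5) = 7*(-7) = -49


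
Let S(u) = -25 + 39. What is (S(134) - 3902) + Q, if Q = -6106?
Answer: -9994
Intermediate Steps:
S(u) = 14
(S(134) - 3902) + Q = (14 - 3902) - 6106 = -3888 - 6106 = -9994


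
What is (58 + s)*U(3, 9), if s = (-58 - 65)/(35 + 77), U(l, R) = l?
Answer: 19119/112 ≈ 170.71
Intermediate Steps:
s = -123/112 ≈ -1.0982
(58 + s)*U(3, 9) = (58 - 123/112)*3 = (6373/112)*3 = 19119/112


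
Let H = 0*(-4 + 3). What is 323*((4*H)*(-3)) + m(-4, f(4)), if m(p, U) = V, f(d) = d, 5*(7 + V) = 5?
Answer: -6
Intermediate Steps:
V = -6 (V = -7 + (1/5)*5 = -7 + 1 = -6)
m(p, U) = -6
H = 0 (H = 0*(-1) = 0)
323*((4*H)*(-3)) + m(-4, f(4)) = 323*((4*0)*(-3)) - 6 = 323*(0*(-3)) - 6 = 323*0 - 6 = 0 - 6 = -6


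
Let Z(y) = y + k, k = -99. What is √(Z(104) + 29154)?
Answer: √29159 ≈ 170.76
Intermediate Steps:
Z(y) = -99 + y (Z(y) = y - 99 = -99 + y)
√(Z(104) + 29154) = √((-99 + 104) + 29154) = √(5 + 29154) = √29159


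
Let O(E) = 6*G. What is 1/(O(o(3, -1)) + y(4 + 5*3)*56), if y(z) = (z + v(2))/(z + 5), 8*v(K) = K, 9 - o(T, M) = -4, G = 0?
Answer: 12/539 ≈ 0.022263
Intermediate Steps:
o(T, M) = 13 (o(T, M) = 9 - 1*(-4) = 9 + 4 = 13)
v(K) = K/8
O(E) = 0 (O(E) = 6*0 = 0)
y(z) = (¼ + z)/(5 + z) (y(z) = (z + (⅛)*2)/(z + 5) = (z + ¼)/(5 + z) = (¼ + z)/(5 + z))
1/(O(o(3, -1)) + y(4 + 5*3)*56) = 1/(0 + ((¼ + (4 + 5*3))/(5 + (4 + 5*3)))*56) = 1/(0 + ((¼ + (4 + 15))/(5 + (4 + 15)))*56) = 1/(0 + ((¼ + 19)/(5 + 19))*56) = 1/(0 + ((77/4)/24)*56) = 1/(0 + ((1/24)*(77/4))*56) = 1/(0 + (77/96)*56) = 1/(0 + 539/12) = 1/(539/12) = 12/539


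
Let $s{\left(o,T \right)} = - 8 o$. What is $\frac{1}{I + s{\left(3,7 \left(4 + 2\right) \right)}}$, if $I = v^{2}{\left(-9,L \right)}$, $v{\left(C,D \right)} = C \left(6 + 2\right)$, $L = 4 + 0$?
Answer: $\frac{1}{5160} \approx 0.0001938$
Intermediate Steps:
$L = 4$
$v{\left(C,D \right)} = 8 C$ ($v{\left(C,D \right)} = C 8 = 8 C$)
$I = 5184$ ($I = \left(8 \left(-9\right)\right)^{2} = \left(-72\right)^{2} = 5184$)
$\frac{1}{I + s{\left(3,7 \left(4 + 2\right) \right)}} = \frac{1}{5184 - 24} = \frac{1}{5160}$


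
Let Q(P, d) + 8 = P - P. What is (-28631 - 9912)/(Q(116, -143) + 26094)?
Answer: -38543/26086 ≈ -1.4775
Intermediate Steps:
Q(P, d) = -8 (Q(P, d) = -8 + (P - P) = -8 + 0 = -8)
(-28631 - 9912)/(Q(116, -143) + 26094) = (-28631 - 9912)/(-8 + 26094) = -38543/26086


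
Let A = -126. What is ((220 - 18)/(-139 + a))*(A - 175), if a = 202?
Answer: -8686/9 ≈ -965.11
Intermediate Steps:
((220 - 18)/(-139 + a))*(A - 175) = ((220 - 18)/(-139 + 202))*(-126 - 175) = (202/63)*(-301) = -8686/9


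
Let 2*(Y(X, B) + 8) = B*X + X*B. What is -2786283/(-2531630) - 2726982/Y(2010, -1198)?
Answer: 1701630683658/762016832555 ≈ 2.2331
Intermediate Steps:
Y(X, B) = -8 + B*X (Y(X, B) = -8 + (B*X + X*B)/2 = -8 + (B*X + B*X)/2 = -8 + (2*B*X)/2 = -8 + B*X)
-2786283/(-2531630) - 2726982/Y(2010, -1198) = -2786283/(-2531630) - 2726982/(-8 - 1198*2010) = -2786283*(-1/2531630) - 2726982/(-8 - 2407980) = 2786283/2531630 - 2726982/(-2407988) = 2786283/2531630 - 2726982*(-1/2407988) = 2786283/2531630 + 1363491/1203994 = 1701630683658/762016832555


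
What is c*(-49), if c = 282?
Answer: -13818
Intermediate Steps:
c*(-49) = 282*(-49) = -13818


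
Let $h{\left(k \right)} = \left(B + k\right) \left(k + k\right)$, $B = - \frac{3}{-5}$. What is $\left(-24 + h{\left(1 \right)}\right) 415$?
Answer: $-8632$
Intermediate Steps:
$B = \frac{3}{5}$ ($B = \left(-3\right) \left(- \frac{1}{5}\right) = \frac{3}{5} \approx 0.6$)
$h{\left(k \right)} = 2 k \left(\frac{3}{5} + k\right)$ ($h{\left(k \right)} = \left(\frac{3}{5} + k\right) \left(k + k\right) = \left(\frac{3}{5} + k\right) 2 k = 2 k \left(\frac{3}{5} + k\right)$)
$\left(-24 + h{\left(1 \right)}\right) 415 = \left(-24 + \frac{2}{5} \cdot 1 \left(3 + 5 \cdot 1\right)\right) 415 = \left(-24 + \frac{2}{5} \cdot 1 \left(3 + 5\right)\right) 415 = \left(-24 + \frac{2}{5} \cdot 1 \cdot 8\right) 415 = \left(-24 + \frac{16}{5}\right) 415 = \left(- \frac{104}{5}\right) 415 = -8632$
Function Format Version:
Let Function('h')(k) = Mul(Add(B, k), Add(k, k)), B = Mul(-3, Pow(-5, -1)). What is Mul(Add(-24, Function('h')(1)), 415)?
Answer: -8632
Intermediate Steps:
B = Rational(3, 5) (B = Mul(-3, Rational(-1, 5)) = Rational(3, 5) ≈ 0.60000)
Function('h')(k) = Mul(2, k, Add(Rational(3, 5), k)) (Function('h')(k) = Mul(Add(Rational(3, 5), k), Add(k, k)) = Mul(Add(Rational(3, 5), k), Mul(2, k)) = Mul(2, k, Add(Rational(3, 5), k)))
Mul(Add(-24, Function('h')(1)), 415) = Mul(Add(-24, Mul(Rational(2, 5), 1, Add(3, Mul(5, 1)))), 415) = Mul(Add(-24, Mul(Rational(2, 5), 1, Add(3, 5))), 415) = Mul(Add(-24, Mul(Rational(2, 5), 1, 8)), 415) = Mul(Add(-24, Rational(16, 5)), 415) = Mul(Rational(-104, 5), 415) = -8632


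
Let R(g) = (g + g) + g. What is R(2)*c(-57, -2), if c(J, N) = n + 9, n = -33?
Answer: -144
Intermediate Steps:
R(g) = 3*g (R(g) = 2*g + g = 3*g)
c(J, N) = -24 (c(J, N) = -33 + 9 = -24)
R(2)*c(-57, -2) = (3*2)*(-24) = 6*(-24) = -144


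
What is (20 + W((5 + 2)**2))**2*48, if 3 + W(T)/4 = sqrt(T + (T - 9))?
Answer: 71424 + 3072*sqrt(89) ≈ 1.0041e+5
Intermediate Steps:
W(T) = -12 + 4*sqrt(-9 + 2*T) (W(T) = -12 + 4*sqrt(T + (T - 9)) = -12 + 4*sqrt(T + (-9 + T)) = -12 + 4*sqrt(-9 + 2*T))
(20 + W((5 + 2)**2))**2*48 = (20 + (-12 + 4*sqrt(-9 + 2*(5 + 2)**2)))**2*48 = (20 + (-12 + 4*sqrt(-9 + 2*7**2)))**2*48 = (20 + (-12 + 4*sqrt(-9 + 2*49)))**2*48 = (20 + (-12 + 4*sqrt(-9 + 98)))**2*48 = (20 + (-12 + 4*sqrt(89)))**2*48 = (8 + 4*sqrt(89))**2*48 = 48*(8 + 4*sqrt(89))**2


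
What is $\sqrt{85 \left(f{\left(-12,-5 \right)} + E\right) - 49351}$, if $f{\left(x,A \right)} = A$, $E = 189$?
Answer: $i \sqrt{33711} \approx 183.61 i$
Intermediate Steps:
$\sqrt{85 \left(f{\left(-12,-5 \right)} + E\right) - 49351} = \sqrt{85 \left(-5 + 189\right) - 49351} = \sqrt{85 \cdot 184 - 49351} = \sqrt{15640 - 49351} = \sqrt{-33711} = i \sqrt{33711}$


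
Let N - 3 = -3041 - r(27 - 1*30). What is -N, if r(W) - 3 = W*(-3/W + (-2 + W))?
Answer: 3053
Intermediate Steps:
r(W) = 3 + W*(-2 + W - 3/W) (r(W) = 3 + W*(-3/W + (-2 + W)) = 3 + W*(-2 + W - 3/W))
N = -3053 (N = 3 + (-3041 - (27 - 1*30)*(-2 + (27 - 1*30))) = 3 + (-3041 - (27 - 30)*(-2 + (27 - 30))) = 3 + (-3041 - (-3)*(-2 - 3)) = 3 + (-3041 - (-3)*(-5)) = 3 + (-3041 - 1*15) = 3 + (-3041 - 15) = 3 - 3056 = -3053)
-N = -1*(-3053) = 3053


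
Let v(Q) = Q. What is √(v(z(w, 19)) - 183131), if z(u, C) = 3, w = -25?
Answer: 2*I*√45782 ≈ 427.93*I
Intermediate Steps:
√(v(z(w, 19)) - 183131) = √(3 - 183131) = √(-183128) = 2*I*√45782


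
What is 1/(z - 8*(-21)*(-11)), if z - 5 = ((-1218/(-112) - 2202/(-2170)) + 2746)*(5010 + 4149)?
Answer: 8680/219236568557 ≈ 3.9592e-8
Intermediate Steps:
z = 219252609197/8680 (z = 5 + ((-1218/(-112) - 2202/(-2170)) + 2746)*(5010 + 4149) = 5 + ((-1218*(-1/112) - 2202*(-1/2170)) + 2746)*9159 = 5 + ((87/8 + 1101/1085) + 2746)*9159 = 5 + (103203/8680 + 2746)*9159 = 5 + (23938483/8680)*9159 = 5 + 219252565797/8680 = 219252609197/8680 ≈ 2.5260e+7)
1/(z - 8*(-21)*(-11)) = 1/(219252609197/8680 - 8*(-21)*(-11)) = 1/(219252609197/8680 + 168*(-11)) = 1/(219252609197/8680 - 1848) = 1/(219236568557/8680) = 8680/219236568557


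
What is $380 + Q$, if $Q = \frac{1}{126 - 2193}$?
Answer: $\frac{785459}{2067} \approx 380.0$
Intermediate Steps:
$Q = - \frac{1}{2067}$ ($Q = \frac{1}{-2067} = - \frac{1}{2067} \approx -0.00048379$)
$380 + Q = 380 - \frac{1}{2067} = \frac{785459}{2067}$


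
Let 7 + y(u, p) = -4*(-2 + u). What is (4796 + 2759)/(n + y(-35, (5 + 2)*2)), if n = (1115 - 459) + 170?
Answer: 7555/967 ≈ 7.8128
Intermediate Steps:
n = 826 (n = 656 + 170 = 826)
y(u, p) = 1 - 4*u (y(u, p) = -7 - 4*(-2 + u) = -7 + (8 - 4*u) = 1 - 4*u)
(4796 + 2759)/(n + y(-35, (5 + 2)*2)) = (4796 + 2759)/(826 + (1 - 4*(-35))) = 7555/(826 + (1 + 140)) = 7555/(826 + 141) = 7555/967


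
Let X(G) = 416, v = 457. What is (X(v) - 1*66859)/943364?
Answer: -66443/943364 ≈ -0.070432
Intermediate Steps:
(X(v) - 1*66859)/943364 = (416 - 1*66859)/943364 = (416 - 66859)*(1/943364) = -66443*1/943364 = -66443/943364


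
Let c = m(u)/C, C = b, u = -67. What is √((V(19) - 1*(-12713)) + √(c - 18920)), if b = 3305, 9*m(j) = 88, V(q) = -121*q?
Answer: √(1023771441150 + 39660*I*√116248275385)/9915 ≈ 102.05 + 0.67393*I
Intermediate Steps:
m(j) = 88/9 (m(j) = (⅑)*88 = 88/9)
C = 3305
c = 88/29745 (c = (88/9)/3305 = (88/9)*(1/3305) = 88/29745 ≈ 0.0029585)
√((V(19) - 1*(-12713)) + √(c - 18920)) = √((-121*19 - 1*(-12713)) + √(88/29745 - 18920)) = √((-2299 + 12713) + √(-562775312/29745)) = √(10414 + 4*I*√116248275385/9915)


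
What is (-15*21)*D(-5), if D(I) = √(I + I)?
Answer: -315*I*√10 ≈ -996.12*I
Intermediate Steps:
D(I) = √2*√I (D(I) = √(2*I) = √2*√I)
(-15*21)*D(-5) = (-15*21)*(√2*√(-5)) = -315*√2*I*√5 = -315*I*√10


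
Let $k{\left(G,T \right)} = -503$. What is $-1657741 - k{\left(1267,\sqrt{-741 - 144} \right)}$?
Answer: $-1657238$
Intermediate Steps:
$-1657741 - k{\left(1267,\sqrt{-741 - 144} \right)} = -1657741 - -503 = -1657741 + 503 = -1657238$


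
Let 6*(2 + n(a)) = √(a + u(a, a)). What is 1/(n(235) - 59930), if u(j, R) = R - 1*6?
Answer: -134847/8081650375 - 3*√29/16163300750 ≈ -1.6687e-5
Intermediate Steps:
u(j, R) = -6 + R (u(j, R) = R - 6 = -6 + R)
n(a) = -2 + √(-6 + 2*a)/6 (n(a) = -2 + √(a + (-6 + a))/6 = -2 + √(-6 + 2*a)/6)
1/(n(235) - 59930) = 1/((-2 + √(-6 + 2*235)/6) - 59930) = 1/((-2 + √(-6 + 470)/6) - 59930) = 1/((-2 + √464/6) - 59930) = 1/((-2 + (4*√29)/6) - 59930) = 1/((-2 + 2*√29/3) - 59930) = 1/(-59932 + 2*√29/3)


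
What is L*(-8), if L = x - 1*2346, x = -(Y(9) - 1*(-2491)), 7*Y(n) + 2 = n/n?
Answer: 270864/7 ≈ 38695.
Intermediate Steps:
Y(n) = -1/7 (Y(n) = -2/7 + (n/n)/7 = -2/7 + (1/7)*1 = -2/7 + 1/7 = -1/7)
x = -17436/7 (x = -(-1/7 - 1*(-2491)) = -(-1/7 + 2491) = -1*17436/7 = -17436/7 ≈ -2490.9)
L = -33858/7 (L = -17436/7 - 1*2346 = -17436/7 - 2346 = -33858/7 ≈ -4836.9)
L*(-8) = -33858/7*(-8) = 270864/7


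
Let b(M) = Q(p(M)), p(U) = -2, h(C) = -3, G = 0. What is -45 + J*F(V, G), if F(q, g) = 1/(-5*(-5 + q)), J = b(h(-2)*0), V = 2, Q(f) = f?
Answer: -677/15 ≈ -45.133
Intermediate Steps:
b(M) = -2
J = -2
F(q, g) = 1/(25 - 5*q)
-45 + J*F(V, G) = -45 - (-2)/(-25 + 5*2) = -45 - (-2)/(-25 + 10) = -45 - (-2)/(-15) = -45 - (-2)*(-1)/15 = -45 - 2*1/15 = -45 - 2/15 = -677/15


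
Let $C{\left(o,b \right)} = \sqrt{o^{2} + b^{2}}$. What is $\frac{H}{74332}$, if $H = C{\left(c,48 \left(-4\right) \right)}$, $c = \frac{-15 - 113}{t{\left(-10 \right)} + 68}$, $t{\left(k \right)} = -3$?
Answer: $\frac{16 \sqrt{38029}}{1207895} \approx 0.0025831$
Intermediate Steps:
$c = - \frac{128}{65}$ ($c = \frac{-15 - 113}{-3 + 68} = - \frac{128}{65} \approx -1.9692$)
$C{\left(o,b \right)} = \sqrt{b^{2} + o^{2}}$
$H = \frac{64 \sqrt{38029}}{65}$ ($H = \sqrt{\left(48 \left(-4\right)\right)^{2} + \left(- \frac{128}{65}\right)^{2}} = \sqrt{\left(-192\right)^{2} + \frac{16384}{4225}} = \sqrt{36864 + \frac{16384}{4225}} = \sqrt{\frac{155766784}{4225}} = \frac{64 \sqrt{38029}}{65} \approx 192.01$)
$\frac{H}{74332} = \frac{\frac{64}{65} \sqrt{38029}}{74332} = \frac{64 \sqrt{38029}}{65} \cdot \frac{1}{74332} = \frac{16 \sqrt{38029}}{1207895}$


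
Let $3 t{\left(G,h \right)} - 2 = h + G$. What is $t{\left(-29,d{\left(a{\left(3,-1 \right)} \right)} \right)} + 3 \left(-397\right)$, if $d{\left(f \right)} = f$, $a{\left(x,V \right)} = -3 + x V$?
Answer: $-1202$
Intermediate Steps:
$a{\left(x,V \right)} = -3 + V x$
$t{\left(G,h \right)} = \frac{2}{3} + \frac{G}{3} + \frac{h}{3}$ ($t{\left(G,h \right)} = \frac{2}{3} + \frac{h + G}{3} = \frac{2}{3} + \frac{G + h}{3} = \frac{2}{3} + \left(\frac{G}{3} + \frac{h}{3}\right) = \frac{2}{3} + \frac{G}{3} + \frac{h}{3}$)
$t{\left(-29,d{\left(a{\left(3,-1 \right)} \right)} \right)} + 3 \left(-397\right) = \left(\frac{2}{3} + \frac{1}{3} \left(-29\right) + \frac{-3 - 3}{3}\right) + 3 \left(-397\right) = \left(\frac{2}{3} - \frac{29}{3} + \frac{-3 - 3}{3}\right) - 1191 = \left(\frac{2}{3} - \frac{29}{3} + \frac{1}{3} \left(-6\right)\right) - 1191 = \left(\frac{2}{3} - \frac{29}{3} - 2\right) - 1191 = -11 - 1191 = -1202$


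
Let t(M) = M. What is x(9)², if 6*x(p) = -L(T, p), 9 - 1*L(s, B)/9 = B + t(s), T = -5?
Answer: 225/4 ≈ 56.250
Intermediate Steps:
L(s, B) = 81 - 9*B - 9*s (L(s, B) = 81 - 9*(B + s) = 81 + (-9*B - 9*s) = 81 - 9*B - 9*s)
x(p) = -21 + 3*p/2 (x(p) = (-(81 - 9*p - 9*(-5)))/6 = (-(81 - 9*p + 45))/6 = (-(126 - 9*p))/6 = (-126 + 9*p)/6 = -21 + 3*p/2)
x(9)² = (-21 + (3/2)*9)² = (-21 + 27/2)² = (-15/2)² = 225/4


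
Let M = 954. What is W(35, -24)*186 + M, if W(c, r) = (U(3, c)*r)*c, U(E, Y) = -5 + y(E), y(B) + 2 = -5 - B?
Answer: 2344554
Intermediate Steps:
y(B) = -7 - B (y(B) = -2 + (-5 - B) = -7 - B)
U(E, Y) = -12 - E (U(E, Y) = -5 + (-7 - E) = -12 - E)
W(c, r) = -15*c*r (W(c, r) = ((-12 - 1*3)*r)*c = ((-12 - 3)*r)*c = (-15*r)*c = -15*c*r)
W(35, -24)*186 + M = -15*35*(-24)*186 + 954 = 12600*186 + 954 = 2343600 + 954 = 2344554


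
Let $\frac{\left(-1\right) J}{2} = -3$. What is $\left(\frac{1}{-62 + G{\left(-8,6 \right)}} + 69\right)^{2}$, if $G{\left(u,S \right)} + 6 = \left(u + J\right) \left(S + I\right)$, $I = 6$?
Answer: $\frac{40284409}{8464} \approx 4759.5$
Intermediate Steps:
$J = 6$ ($J = \left(-2\right) \left(-3\right) = 6$)
$G{\left(u,S \right)} = -6 + \left(6 + S\right) \left(6 + u\right)$ ($G{\left(u,S \right)} = -6 + \left(u + 6\right) \left(S + 6\right) = -6 + \left(6 + u\right) \left(6 + S\right) = -6 + \left(6 + S\right) \left(6 + u\right)$)
$\left(\frac{1}{-62 + G{\left(-8,6 \right)}} + 69\right)^{2} = \left(\frac{1}{-62 + \left(30 + 6 \cdot 6 + 6 \left(-8\right) + 6 \left(-8\right)\right)} + 69\right)^{2} = \left(\frac{1}{-62 + \left(30 + 36 - 48 - 48\right)} + 69\right)^{2} = \left(\frac{1}{-62 - 30} + 69\right)^{2} = \left(\frac{1}{-92} + 69\right)^{2} = \left(- \frac{1}{92} + 69\right)^{2} = \left(\frac{6347}{92}\right)^{2} = \frac{40284409}{8464}$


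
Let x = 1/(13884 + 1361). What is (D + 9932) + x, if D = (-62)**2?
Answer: 210015121/15245 ≈ 13776.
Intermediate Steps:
D = 3844
x = 1/15245 ≈ 6.5595e-5
(D + 9932) + x = (3844 + 9932) + 1/15245 = 13776 + 1/15245 = 210015121/15245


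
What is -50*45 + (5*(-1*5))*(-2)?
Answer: -2200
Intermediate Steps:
-50*45 + (5*(-1*5))*(-2) = -2250 + (5*(-5))*(-2) = -2250 - 25*(-2) = -2250 + 50 = -2200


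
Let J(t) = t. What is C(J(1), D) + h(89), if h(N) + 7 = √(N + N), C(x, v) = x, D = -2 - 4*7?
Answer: -6 + √178 ≈ 7.3417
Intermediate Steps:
D = -30 (D = -2 - 28 = -30)
h(N) = -7 + √2*√N (h(N) = -7 + √(N + N) = -7 + √(2*N) = -7 + √2*√N)
C(J(1), D) + h(89) = 1 + (-7 + √2*√89) = 1 + (-7 + √178) = -6 + √178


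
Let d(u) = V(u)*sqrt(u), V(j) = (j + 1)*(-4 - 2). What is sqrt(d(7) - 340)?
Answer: 2*sqrt(-85 - 12*sqrt(7)) ≈ 21.61*I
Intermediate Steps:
V(j) = -6 - 6*j (V(j) = (1 + j)*(-6) = -6 - 6*j)
d(u) = sqrt(u)*(-6 - 6*u) (d(u) = (-6 - 6*u)*sqrt(u) = sqrt(u)*(-6 - 6*u))
sqrt(d(7) - 340) = sqrt(6*sqrt(7)*(-1 - 1*7) - 340) = sqrt(6*sqrt(7)*(-1 - 7) - 340) = sqrt(6*sqrt(7)*(-8) - 340) = sqrt(-48*sqrt(7) - 340) = sqrt(-340 - 48*sqrt(7))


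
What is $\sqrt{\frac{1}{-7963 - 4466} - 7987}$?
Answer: $\frac{2 i \sqrt{34273113886}}{4143} \approx 89.37 i$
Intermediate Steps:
$\sqrt{\frac{1}{-7963 - 4466} - 7987} = \sqrt{\frac{1}{-12429} - 7987} = \sqrt{- \frac{1}{12429} - 7987} = \sqrt{- \frac{99270424}{12429}} = \frac{2 i \sqrt{34273113886}}{4143}$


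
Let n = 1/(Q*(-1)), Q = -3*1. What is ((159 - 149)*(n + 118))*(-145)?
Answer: -514750/3 ≈ -1.7158e+5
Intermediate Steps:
Q = -3
n = 1/3 (n = 1/(-3*(-1)) = 1/3 ≈ 0.33333)
((159 - 149)*(n + 118))*(-145) = ((159 - 149)*(1/3 + 118))*(-145) = (10*(355/3))*(-145) = (3550/3)*(-145) = -514750/3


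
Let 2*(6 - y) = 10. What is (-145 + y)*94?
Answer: -13536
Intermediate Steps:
y = 1 (y = 6 - 1/2*10 = 6 - 5 = 1)
(-145 + y)*94 = (-145 + 1)*94 = -144*94 = -13536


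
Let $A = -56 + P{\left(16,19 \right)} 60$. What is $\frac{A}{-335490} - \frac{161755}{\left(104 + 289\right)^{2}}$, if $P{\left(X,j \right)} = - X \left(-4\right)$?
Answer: $- \frac{9141936661}{8636015835} \approx -1.0586$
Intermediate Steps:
$P{\left(X,j \right)} = 4 X$
$A = 3784$ ($A = -56 + 4 \cdot 16 \cdot 60 = -56 + 64 \cdot 60 = -56 + 3840 = 3784$)
$\frac{A}{-335490} - \frac{161755}{\left(104 + 289\right)^{2}} = \frac{3784}{-335490} - \frac{161755}{\left(104 + 289\right)^{2}} = 3784 \left(- \frac{1}{335490}\right) - \frac{161755}{393^{2}} = - \frac{1892}{167745} - \frac{161755}{154449} = - \frac{9141936661}{8636015835}$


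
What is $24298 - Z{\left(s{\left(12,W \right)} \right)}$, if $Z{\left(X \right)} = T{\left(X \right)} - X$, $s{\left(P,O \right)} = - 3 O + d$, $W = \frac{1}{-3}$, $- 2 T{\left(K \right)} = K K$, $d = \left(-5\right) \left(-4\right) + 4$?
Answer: $\frac{49271}{2} \approx 24636.0$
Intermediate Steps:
$d = 24$ ($d = 20 + 4 = 24$)
$T{\left(K \right)} = - \frac{K^{2}}{2}$ ($T{\left(K \right)} = - \frac{K K}{2} = - \frac{K^{2}}{2}$)
$W = - \frac{1}{3} \approx -0.33333$
$s{\left(P,O \right)} = 24 - 3 O$ ($s{\left(P,O \right)} = - 3 O + 24 = 24 - 3 O$)
$Z{\left(X \right)} = - X - \frac{X^{2}}{2}$ ($Z{\left(X \right)} = - \frac{X^{2}}{2} - X = - X - \frac{X^{2}}{2}$)
$24298 - Z{\left(s{\left(12,W \right)} \right)} = 24298 - \frac{\left(24 - -1\right) \left(-2 - \left(24 - -1\right)\right)}{2} = 24298 - \frac{\left(24 + 1\right) \left(-2 - \left(24 + 1\right)\right)}{2} = 24298 - \frac{1}{2} \cdot 25 \left(-2 - 25\right) = 24298 - \frac{1}{2} \cdot 25 \left(-27\right) = 24298 - - \frac{675}{2} = 24298 + \frac{675}{2} = \frac{49271}{2}$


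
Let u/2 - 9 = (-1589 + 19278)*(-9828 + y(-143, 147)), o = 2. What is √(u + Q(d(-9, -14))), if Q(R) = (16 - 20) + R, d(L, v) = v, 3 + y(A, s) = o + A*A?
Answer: 798*√590 ≈ 19383.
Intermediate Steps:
y(A, s) = -1 + A² (y(A, s) = -3 + (2 + A*A) = -3 + (2 + A²) = -1 + A²)
u = 375714378 (u = 18 + 2*((-1589 + 19278)*(-9828 + (-1 + (-143)²))) = 18 + 2*(17689*(-9828 + (-1 + 20449))) = 18 + 2*(17689*(-9828 + 20448)) = 18 + 2*(17689*10620) = 18 + 2*187857180 = 18 + 375714360 = 375714378)
Q(R) = -4 + R
√(u + Q(d(-9, -14))) = √(375714378 + (-4 - 14)) = √(375714378 - 18) = √375714360 = 798*√590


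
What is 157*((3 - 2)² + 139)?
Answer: 21980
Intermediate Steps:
157*((3 - 2)² + 139) = 157*(1² + 139) = 157*(1 + 139) = 157*140 = 21980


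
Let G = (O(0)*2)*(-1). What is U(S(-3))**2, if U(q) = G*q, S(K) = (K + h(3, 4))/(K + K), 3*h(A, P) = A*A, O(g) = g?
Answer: 0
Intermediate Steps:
G = 0 (G = (0*2)*(-1) = 0*(-1) = 0)
h(A, P) = A**2/3 (h(A, P) = (A*A)/3 = A**2/3)
S(K) = (3 + K)/(2*K) (S(K) = (K + (1/3)*3**2)/(K + K) = (K + (1/3)*9)/((2*K)) = (K + 3)*(1/(2*K)) = (3 + K)*(1/(2*K)) = (3 + K)/(2*K))
U(q) = 0 (U(q) = 0*q = 0)
U(S(-3))**2 = 0**2 = 0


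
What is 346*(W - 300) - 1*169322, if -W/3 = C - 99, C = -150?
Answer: -14660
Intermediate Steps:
W = 747 (W = -3*(-150 - 99) = -3*(-249) = 747)
346*(W - 300) - 1*169322 = 346*(747 - 300) - 1*169322 = 346*447 - 169322 = 154662 - 169322 = -14660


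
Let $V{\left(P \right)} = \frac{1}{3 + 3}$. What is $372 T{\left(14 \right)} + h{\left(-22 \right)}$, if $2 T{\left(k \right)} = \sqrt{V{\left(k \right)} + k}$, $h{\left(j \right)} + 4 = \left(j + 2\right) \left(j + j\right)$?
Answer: $876 + 31 \sqrt{510} \approx 1576.1$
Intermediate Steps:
$V{\left(P \right)} = \frac{1}{6}$
$h{\left(j \right)} = -4 + 2 j \left(2 + j\right)$ ($h{\left(j \right)} = -4 + \left(j + 2\right) \left(j + j\right) = -4 + \left(2 + j\right) 2 j = -4 + 2 j \left(2 + j\right)$)
$T{\left(k \right)} = \frac{\sqrt{\frac{1}{6} + k}}{2}$
$372 T{\left(14 \right)} + h{\left(-22 \right)} = 372 \frac{\sqrt{6 + 36 \cdot 14}}{12} + \left(-4 + 2 \left(-22\right)^{2} + 4 \left(-22\right)\right) = 372 \frac{\sqrt{6 + 504}}{12} - -876 = 372 \frac{\sqrt{510}}{12} - -876 = 31 \sqrt{510} + 876 = 876 + 31 \sqrt{510}$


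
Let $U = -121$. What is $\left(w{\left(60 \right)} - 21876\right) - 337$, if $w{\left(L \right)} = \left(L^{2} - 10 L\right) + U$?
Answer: $-19334$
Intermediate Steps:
$w{\left(L \right)} = -121 + L^{2} - 10 L$ ($w{\left(L \right)} = \left(L^{2} - 10 L\right) - 121 = -121 + L^{2} - 10 L$)
$\left(w{\left(60 \right)} - 21876\right) - 337 = \left(\left(-121 + 60^{2} - 600\right) - 21876\right) - 337 = \left(\left(-121 + 3600 - 600\right) - 21876\right) - 337 = \left(2879 - 21876\right) - 337 = -18997 - 337 = -19334$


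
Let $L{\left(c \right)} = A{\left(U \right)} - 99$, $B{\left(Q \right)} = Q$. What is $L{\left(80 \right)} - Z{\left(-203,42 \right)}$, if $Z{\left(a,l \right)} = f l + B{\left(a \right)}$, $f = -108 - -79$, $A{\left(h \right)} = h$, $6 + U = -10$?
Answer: $1306$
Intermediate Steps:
$U = -16$ ($U = -6 - 10 = -16$)
$f = -29$ ($f = -108 + 79 = -29$)
$Z{\left(a,l \right)} = a - 29 l$ ($Z{\left(a,l \right)} = - 29 l + a = a - 29 l$)
$L{\left(c \right)} = -115$ ($L{\left(c \right)} = -16 - 99 = -115$)
$L{\left(80 \right)} - Z{\left(-203,42 \right)} = -115 - \left(-203 - 1218\right) = -115 - -1421 = -115 + 1421 = 1306$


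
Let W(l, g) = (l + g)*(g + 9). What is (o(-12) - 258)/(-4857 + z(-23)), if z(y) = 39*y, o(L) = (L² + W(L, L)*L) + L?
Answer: 165/959 ≈ 0.17205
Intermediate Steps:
W(l, g) = (9 + g)*(g + l) (W(l, g) = (g + l)*(9 + g) = (9 + g)*(g + l))
o(L) = L + L² + L*(2*L² + 18*L) (o(L) = (L² + (L² + 9*L + 9*L + L*L)*L) + L = (L² + (L² + 9*L + 9*L + L²)*L) + L = (L² + (2*L² + 18*L)*L) + L = (L² + L*(2*L² + 18*L)) + L = L + L² + L*(2*L² + 18*L))
(o(-12) - 258)/(-4857 + z(-23)) = (-12*(1 + 2*(-12)² + 19*(-12)) - 258)/(-4857 + 39*(-23)) = (-12*(1 + 2*144 - 228) - 258)/(-4857 - 897) = (-12*(1 + 288 - 228) - 258)/(-5754) = (-12*61 - 258)*(-1/5754) = (-732 - 258)*(-1/5754) = -990*(-1/5754) = 165/959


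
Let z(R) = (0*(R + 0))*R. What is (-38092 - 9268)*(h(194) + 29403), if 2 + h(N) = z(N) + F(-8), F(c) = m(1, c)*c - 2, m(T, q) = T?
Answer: -1391957760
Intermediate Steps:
F(c) = -2 + c (F(c) = 1*c - 2 = c - 2 = -2 + c)
z(R) = 0 (z(R) = (0*R)*R = 0*R = 0)
h(N) = -12 (h(N) = -2 + (0 + (-2 - 8)) = -2 + (0 - 10) = -2 - 10 = -12)
(-38092 - 9268)*(h(194) + 29403) = (-38092 - 9268)*(-12 + 29403) = -47360*29391 = -1391957760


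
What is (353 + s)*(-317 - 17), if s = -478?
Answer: 41750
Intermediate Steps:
(353 + s)*(-317 - 17) = (353 - 478)*(-317 - 17) = -125*(-334) = 41750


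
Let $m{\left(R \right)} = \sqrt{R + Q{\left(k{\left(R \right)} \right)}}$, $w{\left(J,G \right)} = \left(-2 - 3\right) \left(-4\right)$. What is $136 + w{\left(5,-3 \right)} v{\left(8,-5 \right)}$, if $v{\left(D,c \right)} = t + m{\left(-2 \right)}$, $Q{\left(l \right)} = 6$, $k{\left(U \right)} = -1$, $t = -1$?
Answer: $156$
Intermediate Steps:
$w{\left(J,G \right)} = 20$ ($w{\left(J,G \right)} = \left(-5\right) \left(-4\right) = 20$)
$m{\left(R \right)} = \sqrt{6 + R}$ ($m{\left(R \right)} = \sqrt{R + 6} = \sqrt{6 + R}$)
$v{\left(D,c \right)} = 1$ ($v{\left(D,c \right)} = -1 + \sqrt{6 - 2} = -1 + \sqrt{4} = -1 + 2 = 1$)
$136 + w{\left(5,-3 \right)} v{\left(8,-5 \right)} = 136 + 20 \cdot 1 = 136 + 20 = 156$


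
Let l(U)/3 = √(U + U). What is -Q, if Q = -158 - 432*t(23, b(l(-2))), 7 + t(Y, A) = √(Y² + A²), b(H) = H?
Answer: -2866 + 432*√493 ≈ 6726.0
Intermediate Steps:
l(U) = 3*√2*√U (l(U) = 3*√(U + U) = 3*√(2*U) = 3*(√2*√U) = 3*√2*√U)
t(Y, A) = -7 + √(A² + Y²) (t(Y, A) = -7 + √(Y² + A²) = -7 + √(A² + Y²))
Q = 2866 - 432*√493 (Q = -158 - 432*(-7 + √((3*√2*√(-2))² + 23²)) = -158 - 432*(-7 + √((3*√2*(I*√2))² + 529)) = -158 - 432*(-7 + √((6*I)² + 529)) = -158 - 432*(-7 + √(-36 + 529)) = -158 - 432*(-7 + √493) = -158 + (3024 - 432*√493) = 2866 - 432*√493 ≈ -6726.0)
-Q = -(2866 - 432*√493) = -2866 + 432*√493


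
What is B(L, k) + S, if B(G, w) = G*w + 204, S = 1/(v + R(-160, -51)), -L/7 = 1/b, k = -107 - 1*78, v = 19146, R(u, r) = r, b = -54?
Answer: 61874183/343710 ≈ 180.02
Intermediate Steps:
k = -185 (k = -107 - 78 = -185)
L = 7/54 (L = -7/(-54) = -7*(-1/54) = 7/54 ≈ 0.12963)
S = 1/19095 (S = 1/(19146 - 51) = 1/19095 ≈ 5.2370e-5)
B(G, w) = 204 + G*w
B(L, k) + S = (204 + (7/54)*(-185)) + 1/19095 = (204 - 1295/54) + 1/19095 = 9721/54 + 1/19095 = 61874183/343710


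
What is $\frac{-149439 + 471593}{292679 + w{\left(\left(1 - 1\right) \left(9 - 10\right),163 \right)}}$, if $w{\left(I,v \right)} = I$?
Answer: $\frac{322154}{292679} \approx 1.1007$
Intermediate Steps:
$\frac{-149439 + 471593}{292679 + w{\left(\left(1 - 1\right) \left(9 - 10\right),163 \right)}} = \frac{-149439 + 471593}{292679 + \left(1 - 1\right) \left(9 - 10\right)} = \frac{322154}{292679 + \left(1 - 1\right) \left(-1\right)} = \frac{322154}{292679 + 0 \left(-1\right)} = \frac{322154}{292679 + 0} = \frac{322154}{292679}$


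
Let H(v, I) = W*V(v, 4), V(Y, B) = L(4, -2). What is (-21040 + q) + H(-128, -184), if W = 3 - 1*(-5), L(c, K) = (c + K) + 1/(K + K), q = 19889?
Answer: -1137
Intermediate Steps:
L(c, K) = K + c + 1/(2*K) (L(c, K) = (K + c) + 1/(2*K) = K + c + 1/(2*K))
V(Y, B) = 7/4 (V(Y, B) = -2 + 4 + (1/2)/(-2) = -2 + 4 + (1/2)*(-1/2) = -2 + 4 - 1/4 = 7/4)
W = 8 (W = 3 + 5 = 8)
H(v, I) = 14 (H(v, I) = 8*(7/4) = 14)
(-21040 + q) + H(-128, -184) = (-21040 + 19889) + 14 = -1151 + 14 = -1137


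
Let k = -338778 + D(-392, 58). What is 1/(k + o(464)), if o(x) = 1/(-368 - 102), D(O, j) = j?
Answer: -470/159198401 ≈ -2.9523e-6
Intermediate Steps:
k = -338720 (k = -338778 + 58 = -338720)
o(x) = -1/470 (o(x) = 1/(-470) = -1/470)
1/(k + o(464)) = 1/(-338720 - 1/470) = 1/(-159198401/470) = -470/159198401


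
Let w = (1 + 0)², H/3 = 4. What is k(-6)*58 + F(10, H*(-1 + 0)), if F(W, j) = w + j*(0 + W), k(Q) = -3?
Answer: -293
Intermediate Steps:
H = 12 (H = 3*4 = 12)
w = 1 (w = 1² = 1)
F(W, j) = 1 + W*j (F(W, j) = 1 + j*(0 + W) = 1 + j*W = 1 + W*j)
k(-6)*58 + F(10, H*(-1 + 0)) = -3*58 + (1 + 10*(12*(-1 + 0))) = -174 + (1 + 10*(12*(-1))) = -174 + (1 + 10*(-12)) = -174 + (1 - 120) = -174 - 119 = -293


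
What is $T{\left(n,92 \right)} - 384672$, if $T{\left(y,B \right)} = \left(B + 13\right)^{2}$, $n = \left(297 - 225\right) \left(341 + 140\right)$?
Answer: $-373647$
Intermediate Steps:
$n = 34632$ ($n = 72 \cdot 481 = 34632$)
$T{\left(y,B \right)} = \left(13 + B\right)^{2}$
$T{\left(n,92 \right)} - 384672 = \left(13 + 92\right)^{2} - 384672 = 105^{2} - 384672 = 11025 - 384672 = -373647$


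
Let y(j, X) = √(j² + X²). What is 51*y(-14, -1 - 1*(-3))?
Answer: 510*√2 ≈ 721.25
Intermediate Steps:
y(j, X) = √(X² + j²)
51*y(-14, -1 - 1*(-3)) = 51*√((-1 - 1*(-3))² + (-14)²) = 51*√((-1 + 3)² + 196) = 51*√(2² + 196) = 51*√(4 + 196) = 51*√200 = 51*(10*√2) = 510*√2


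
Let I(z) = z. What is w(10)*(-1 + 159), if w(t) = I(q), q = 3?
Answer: 474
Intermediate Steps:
w(t) = 3
w(10)*(-1 + 159) = 3*(-1 + 159) = 3*158 = 474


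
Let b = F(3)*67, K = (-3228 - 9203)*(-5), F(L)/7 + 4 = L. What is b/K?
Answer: -469/62155 ≈ -0.0075457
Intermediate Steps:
F(L) = -28 + 7*L
K = 62155 (K = -12431*(-5) = 62155)
b = -469 (b = (-28 + 7*3)*67 = (-28 + 21)*67 = -7*67 = -469)
b/K = -469/62155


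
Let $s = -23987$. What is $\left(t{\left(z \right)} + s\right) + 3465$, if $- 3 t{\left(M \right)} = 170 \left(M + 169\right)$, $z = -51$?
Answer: $- \frac{81626}{3} \approx -27209.0$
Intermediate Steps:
$t{\left(M \right)} = - \frac{28730}{3} - \frac{170 M}{3}$ ($t{\left(M \right)} = - \frac{170 \left(M + 169\right)}{3} = - \frac{170 \left(169 + M\right)}{3} = - \frac{28730 + 170 M}{3} = - \frac{28730}{3} - \frac{170 M}{3}$)
$\left(t{\left(z \right)} + s\right) + 3465 = \left(\left(- \frac{28730}{3} - -2890\right) - 23987\right) + 3465 = \left(\left(- \frac{28730}{3} + 2890\right) - 23987\right) + 3465 = \left(- \frac{20060}{3} - 23987\right) + 3465 = - \frac{92021}{3} + 3465 = - \frac{81626}{3}$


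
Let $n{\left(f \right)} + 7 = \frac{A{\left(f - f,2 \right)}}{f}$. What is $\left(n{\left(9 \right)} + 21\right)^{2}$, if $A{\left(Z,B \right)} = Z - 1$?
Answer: $\frac{15625}{81} \approx 192.9$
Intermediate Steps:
$A{\left(Z,B \right)} = -1 + Z$
$n{\left(f \right)} = -7 - \frac{1}{f}$ ($n{\left(f \right)} = -7 + \frac{-1 + \left(f - f\right)}{f} = -7 + \frac{-1 + 0}{f} = -7 - \frac{1}{f}$)
$\left(n{\left(9 \right)} + 21\right)^{2} = \left(\left(-7 - \frac{1}{9}\right) + 21\right)^{2} = \left(- \frac{64}{9} + 21\right)^{2} = \left(\frac{125}{9}\right)^{2} = \frac{15625}{81}$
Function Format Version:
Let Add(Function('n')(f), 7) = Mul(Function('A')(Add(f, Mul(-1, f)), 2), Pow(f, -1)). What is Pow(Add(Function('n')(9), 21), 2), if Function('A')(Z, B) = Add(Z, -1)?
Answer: Rational(15625, 81) ≈ 192.90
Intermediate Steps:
Function('A')(Z, B) = Add(-1, Z)
Function('n')(f) = Add(-7, Mul(-1, Pow(f, -1))) (Function('n')(f) = Add(-7, Mul(Add(-1, Add(f, Mul(-1, f))), Pow(f, -1))) = Add(-7, Mul(Add(-1, 0), Pow(f, -1))) = Add(-7, Mul(-1, Pow(f, -1))))
Pow(Add(Function('n')(9), 21), 2) = Pow(Add(Add(-7, Mul(-1, Pow(9, -1))), 21), 2) = Pow(Add(Add(-7, Mul(-1, Rational(1, 9))), 21), 2) = Pow(Add(Add(-7, Rational(-1, 9)), 21), 2) = Pow(Add(Rational(-64, 9), 21), 2) = Pow(Rational(125, 9), 2) = Rational(15625, 81)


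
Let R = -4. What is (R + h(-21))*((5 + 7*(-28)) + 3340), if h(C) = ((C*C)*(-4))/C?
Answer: 251920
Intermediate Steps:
h(C) = -4*C (h(C) = (C²*(-4))/C = (-4*C²)/C = -4*C)
(R + h(-21))*((5 + 7*(-28)) + 3340) = (-4 - 4*(-21))*((5 + 7*(-28)) + 3340) = (-4 + 84)*((5 - 196) + 3340) = 80*(-191 + 3340) = 80*3149 = 251920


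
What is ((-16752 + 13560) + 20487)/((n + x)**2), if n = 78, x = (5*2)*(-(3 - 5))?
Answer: 17295/9604 ≈ 1.8008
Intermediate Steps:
x = 20 (x = 10*(-1*(-2)) = 10*2 = 20)
((-16752 + 13560) + 20487)/((n + x)**2) = ((-16752 + 13560) + 20487)/((78 + 20)**2) = (-3192 + 20487)/(98**2) = 17295/9604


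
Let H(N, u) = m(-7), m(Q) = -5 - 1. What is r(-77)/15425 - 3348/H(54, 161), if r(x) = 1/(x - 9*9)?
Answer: 1359929699/2437150 ≈ 558.00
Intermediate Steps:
r(x) = 1/(-81 + x) (r(x) = 1/(x - 81) = 1/(-81 + x))
m(Q) = -6
H(N, u) = -6
r(-77)/15425 - 3348/H(54, 161) = 1/(-81 - 77*15425) - 3348/(-6) = (1/15425)/(-158) - 3348*(-⅙) = -1/158*1/15425 + 558 = -1/2437150 + 558 = 1359929699/2437150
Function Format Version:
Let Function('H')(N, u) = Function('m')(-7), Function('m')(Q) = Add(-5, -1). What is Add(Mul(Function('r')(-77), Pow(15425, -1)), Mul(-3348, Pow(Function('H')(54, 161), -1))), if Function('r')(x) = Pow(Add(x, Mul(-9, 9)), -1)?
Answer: Rational(1359929699, 2437150) ≈ 558.00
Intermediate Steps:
Function('r')(x) = Pow(Add(-81, x), -1) (Function('r')(x) = Pow(Add(x, -81), -1) = Pow(Add(-81, x), -1))
Function('m')(Q) = -6
Function('H')(N, u) = -6
Add(Mul(Function('r')(-77), Pow(15425, -1)), Mul(-3348, Pow(Function('H')(54, 161), -1))) = Add(Mul(Pow(Add(-81, -77), -1), Pow(15425, -1)), Mul(-3348, Pow(-6, -1))) = Add(Mul(Pow(-158, -1), Rational(1, 15425)), Mul(-3348, Rational(-1, 6))) = Add(Mul(Rational(-1, 158), Rational(1, 15425)), 558) = Add(Rational(-1, 2437150), 558) = Rational(1359929699, 2437150)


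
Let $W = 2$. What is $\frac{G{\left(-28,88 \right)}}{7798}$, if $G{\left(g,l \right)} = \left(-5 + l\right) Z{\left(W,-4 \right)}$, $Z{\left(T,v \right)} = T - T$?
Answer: $0$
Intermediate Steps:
$Z{\left(T,v \right)} = 0$
$G{\left(g,l \right)} = 0$ ($G{\left(g,l \right)} = \left(-5 + l\right) 0 = 0$)
$\frac{G{\left(-28,88 \right)}}{7798} = \frac{0}{7798} = 0 \cdot \frac{1}{7798} = 0$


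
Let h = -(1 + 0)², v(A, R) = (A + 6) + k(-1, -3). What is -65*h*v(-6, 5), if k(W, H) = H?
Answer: -195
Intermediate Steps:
v(A, R) = 3 + A (v(A, R) = (A + 6) - 3 = (6 + A) - 3 = 3 + A)
h = -1 (h = -1*1² = -1*1 = -1)
-65*h*v(-6, 5) = -(-65)*(3 - 6) = -(-65)*(-3) = -65*3 = -195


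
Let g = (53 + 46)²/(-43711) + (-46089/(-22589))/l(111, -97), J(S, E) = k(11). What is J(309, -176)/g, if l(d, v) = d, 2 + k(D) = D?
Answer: -36533347823/835563900 ≈ -43.723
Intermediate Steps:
k(D) = -2 + D
J(S, E) = 9 (J(S, E) = -2 + 11 = 9)
g = -7520075100/36533347823 (g = (53 + 46)²/(-43711) - 46089/(-22589)/111 = 99²*(-1/43711) - 46089*(-1/22589)*(1/111) = 9801*(-1/43711) + (46089/22589)*(1/111) = -9801/43711 + 15363/835793 = -7520075100/36533347823 ≈ -0.20584)
J(309, -176)/g = 9/(-7520075100/36533347823) = 9*(-36533347823/7520075100) = -36533347823/835563900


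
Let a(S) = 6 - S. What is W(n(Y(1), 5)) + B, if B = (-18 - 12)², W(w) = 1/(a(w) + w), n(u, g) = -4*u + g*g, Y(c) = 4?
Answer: 5401/6 ≈ 900.17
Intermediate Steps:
n(u, g) = g² - 4*u (n(u, g) = -4*u + g² = g² - 4*u)
W(w) = ⅙ (W(w) = 1/((6 - w) + w) = 1/6 = ⅙)
B = 900 (B = (-30)² = 900)
W(n(Y(1), 5)) + B = ⅙ + 900 = 5401/6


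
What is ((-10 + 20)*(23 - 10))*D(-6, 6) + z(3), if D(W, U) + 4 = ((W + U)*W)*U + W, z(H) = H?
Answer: -1297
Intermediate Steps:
D(W, U) = -4 + W + U*W*(U + W) (D(W, U) = -4 + (((W + U)*W)*U + W) = -4 + (((U + W)*W)*U + W) = -4 + ((W*(U + W))*U + W) = -4 + (U*W*(U + W) + W) = -4 + (W + U*W*(U + W)) = -4 + W + U*W*(U + W))
((-10 + 20)*(23 - 10))*D(-6, 6) + z(3) = ((-10 + 20)*(23 - 10))*(-4 - 6 + 6*(-6)**2 - 6*6**2) + 3 = (10*13)*(-4 - 6 + 6*36 - 6*36) + 3 = 130*(-4 - 6 + 216 - 216) + 3 = 130*(-10) + 3 = -1300 + 3 = -1297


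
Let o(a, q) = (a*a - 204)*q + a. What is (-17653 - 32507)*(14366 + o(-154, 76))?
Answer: -90344379840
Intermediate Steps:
o(a, q) = a + q*(-204 + a**2) (o(a, q) = (a**2 - 204)*q + a = (-204 + a**2)*q + a = q*(-204 + a**2) + a = a + q*(-204 + a**2))
(-17653 - 32507)*(14366 + o(-154, 76)) = (-17653 - 32507)*(14366 + (-154 - 204*76 + 76*(-154)**2)) = -50160*(14366 + (-154 - 15504 + 76*23716)) = -50160*(14366 + (-154 - 15504 + 1802416)) = -50160*(14366 + 1786758) = -50160*1801124 = -90344379840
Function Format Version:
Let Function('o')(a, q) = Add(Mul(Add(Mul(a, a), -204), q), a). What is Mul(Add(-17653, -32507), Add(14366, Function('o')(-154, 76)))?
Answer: -90344379840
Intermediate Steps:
Function('o')(a, q) = Add(a, Mul(q, Add(-204, Pow(a, 2)))) (Function('o')(a, q) = Add(Mul(Add(Pow(a, 2), -204), q), a) = Add(Mul(Add(-204, Pow(a, 2)), q), a) = Add(Mul(q, Add(-204, Pow(a, 2))), a) = Add(a, Mul(q, Add(-204, Pow(a, 2)))))
Mul(Add(-17653, -32507), Add(14366, Function('o')(-154, 76))) = Mul(Add(-17653, -32507), Add(14366, Add(-154, Mul(-204, 76), Mul(76, Pow(-154, 2))))) = Mul(-50160, Add(14366, Add(-154, -15504, Mul(76, 23716)))) = Mul(-50160, Add(14366, Add(-154, -15504, 1802416))) = Mul(-50160, Add(14366, 1786758)) = Mul(-50160, 1801124) = -90344379840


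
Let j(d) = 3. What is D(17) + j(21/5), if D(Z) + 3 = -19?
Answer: -19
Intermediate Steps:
D(Z) = -22 (D(Z) = -3 - 19 = -22)
D(17) + j(21/5) = -22 + 3 = -19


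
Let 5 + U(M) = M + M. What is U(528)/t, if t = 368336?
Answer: 1051/368336 ≈ 0.0028534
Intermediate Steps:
U(M) = -5 + 2*M (U(M) = -5 + (M + M) = -5 + 2*M)
U(528)/t = (-5 + 2*528)/368336 = (-5 + 1056)*(1/368336) = 1051*(1/368336) = 1051/368336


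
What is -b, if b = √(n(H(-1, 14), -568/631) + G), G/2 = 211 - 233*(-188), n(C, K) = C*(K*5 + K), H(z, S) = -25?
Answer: -√35103874030/631 ≈ -296.93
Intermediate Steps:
n(C, K) = 6*C*K (n(C, K) = C*(5*K + K) = C*(6*K) = 6*C*K)
G = 88030 (G = 2*(211 - 233*(-188)) = 2*(211 + 43804) = 2*44015 = 88030)
b = √35103874030/631 (b = √(6*(-25)*(-568/631) + 88030) = √(85200/631 + 88030) = √(55632130/631) = √35103874030/631 ≈ 296.93)
-b = -√35103874030/631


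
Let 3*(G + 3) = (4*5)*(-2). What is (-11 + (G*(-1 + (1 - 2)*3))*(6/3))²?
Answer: 128881/9 ≈ 14320.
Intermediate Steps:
G = -49/3 (G = -3 + ((4*5)*(-2))/3 = -3 + (20*(-2))/3 = -3 + (⅓)*(-40) = -3 - 40/3 = -49/3 ≈ -16.333)
(-11 + (G*(-1 + (1 - 2)*3))*(6/3))² = (-11 + (-49*(-1 + (1 - 2)*3)/3)*(6/3))² = (-11 + (-49*(-1 - 1*3)/3)*(6*(⅓)))² = (-11 - 49*(-1 - 3)/3*2)² = (-11 - 49/3*(-4)*2)² = (-11 + (196/3)*2)² = (-11 + 392/3)² = (359/3)² = 128881/9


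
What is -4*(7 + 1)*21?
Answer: -672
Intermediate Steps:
-4*(7 + 1)*21 = -4*8*21 = -32*21 = -672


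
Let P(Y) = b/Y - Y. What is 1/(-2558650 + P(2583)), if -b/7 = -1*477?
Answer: -41/105010500 ≈ -3.9044e-7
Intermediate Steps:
b = 3339 (b = -(-7)*477 = -7*(-477) = 3339)
P(Y) = -Y + 3339/Y (P(Y) = 3339/Y - Y = -Y + 3339/Y)
1/(-2558650 + P(2583)) = 1/(-2558650 + (-1*2583 + 3339/2583)) = 1/(-2558650 + (-2583 + 3339*(1/2583))) = 1/(-2558650 + (-2583 + 53/41)) = 1/(-2558650 - 105850/41) = 1/(-105010500/41) = -41/105010500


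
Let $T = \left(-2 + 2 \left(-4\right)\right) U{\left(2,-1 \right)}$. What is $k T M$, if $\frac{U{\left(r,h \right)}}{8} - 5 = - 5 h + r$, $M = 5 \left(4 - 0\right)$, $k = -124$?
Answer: $2380800$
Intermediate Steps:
$M = 20$ ($M = 5 \left(4 + 0\right) = 5 \cdot 4 = 20$)
$U{\left(r,h \right)} = 40 - 40 h + 8 r$ ($U{\left(r,h \right)} = 40 + 8 \left(- 5 h + r\right) = 40 + 8 \left(r - 5 h\right) = 40 - \left(- 8 r + 40 h\right) = 40 - 40 h + 8 r$)
$T = -960$ ($T = \left(-2 + 2 \left(-4\right)\right) \left(40 - -40 + 8 \cdot 2\right) = \left(-2 - 8\right) \left(40 + 40 + 16\right) = \left(-10\right) 96 = -960$)
$k T M = \left(-124\right) \left(-960\right) 20 = 119040 \cdot 20 = 2380800$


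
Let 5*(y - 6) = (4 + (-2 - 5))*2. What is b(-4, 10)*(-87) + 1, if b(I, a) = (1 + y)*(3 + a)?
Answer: -32794/5 ≈ -6558.8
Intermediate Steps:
y = 24/5 (y = 6 + ((4 + (-2 - 5))*2)/5 = 6 + ((4 - 7)*2)/5 = 6 + (-3*2)/5 = 6 + (1/5)*(-6) = 6 - 6/5 = 24/5 ≈ 4.8000)
b(I, a) = 87/5 + 29*a/5 (b(I, a) = (1 + 24/5)*(3 + a) = 29*(3 + a)/5 = 87/5 + 29*a/5)
b(-4, 10)*(-87) + 1 = (87/5 + (29/5)*10)*(-87) + 1 = (87/5 + 58)*(-87) + 1 = (377/5)*(-87) + 1 = -32799/5 + 1 = -32794/5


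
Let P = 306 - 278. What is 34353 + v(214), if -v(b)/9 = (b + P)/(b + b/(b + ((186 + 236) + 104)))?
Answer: 907646817/26429 ≈ 34343.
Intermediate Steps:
P = 28
v(b) = -9*(28 + b)/(b + b/(526 + b)) (v(b) = -9*(b + 28)/(b + b/(b + ((186 + 236) + 104))) = -9*(28 + b)/(b + b/(b + (422 + 104))) = -9*(28 + b)/(b + b/(b + 526)) = -9*(28 + b)/(b + b/(526 + b)))
34353 + v(214) = 34353 + 9*(-14728 - 1*214² - 554*214)/(214*(527 + 214)) = 34353 + 9*(1/214)*(-14728 - 1*45796 - 118556)/741 = 34353 + 9*(1/214)*(1/741)*(-14728 - 45796 - 118556) = 34353 + 9*(1/214)*(1/741)*(-179080) = 34353 - 268620/26429 = 907646817/26429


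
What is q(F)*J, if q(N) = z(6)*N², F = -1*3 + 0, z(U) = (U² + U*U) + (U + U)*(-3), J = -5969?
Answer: -1933956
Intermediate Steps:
z(U) = -6*U + 2*U² (z(U) = (U² + U²) + (2*U)*(-3) = 2*U² - 6*U = -6*U + 2*U²)
F = -3 (F = -3 + 0 = -3)
q(N) = 36*N² (q(N) = (2*6*(-3 + 6))*N² = (2*6*3)*N² = 36*N²)
q(F)*J = (36*(-3)²)*(-5969) = (36*9)*(-5969) = 324*(-5969) = -1933956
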